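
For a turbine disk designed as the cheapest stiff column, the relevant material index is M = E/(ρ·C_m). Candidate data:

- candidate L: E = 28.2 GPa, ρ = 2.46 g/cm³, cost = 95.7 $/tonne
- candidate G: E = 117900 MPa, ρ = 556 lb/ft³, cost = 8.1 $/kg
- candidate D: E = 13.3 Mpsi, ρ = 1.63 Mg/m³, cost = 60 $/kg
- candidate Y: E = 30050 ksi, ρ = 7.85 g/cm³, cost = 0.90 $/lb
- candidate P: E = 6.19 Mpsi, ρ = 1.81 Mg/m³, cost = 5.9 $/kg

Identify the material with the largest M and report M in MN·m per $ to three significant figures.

candidate L, M = 120 MN·m per $

Normalizing units and computing the index:
  candidate L: E = 28.20 GPa, ρ = 2460 kg/m³, cost = 0.09570 $/kg
  candidate G: E = 117.9 GPa, ρ = 8906 kg/m³, cost = 8.100 $/kg
  candidate D: E = 91.70 GPa, ρ = 1630 kg/m³, cost = 60.00 $/kg
  candidate Y: E = 207.2 GPa, ρ = 7850 kg/m³, cost = 1.984 $/kg
  candidate P: E = 42.68 GPa, ρ = 1810 kg/m³, cost = 5.900 $/kg
  candidate L: M = 120 MN·m per $
  candidate Y: M = 13.3 MN·m per $
  candidate P: M = 4.00 MN·m per $
  candidate G: M = 1.63 MN·m per $
  candidate D: M = 0.938 MN·m per $
The maximum is for candidate L.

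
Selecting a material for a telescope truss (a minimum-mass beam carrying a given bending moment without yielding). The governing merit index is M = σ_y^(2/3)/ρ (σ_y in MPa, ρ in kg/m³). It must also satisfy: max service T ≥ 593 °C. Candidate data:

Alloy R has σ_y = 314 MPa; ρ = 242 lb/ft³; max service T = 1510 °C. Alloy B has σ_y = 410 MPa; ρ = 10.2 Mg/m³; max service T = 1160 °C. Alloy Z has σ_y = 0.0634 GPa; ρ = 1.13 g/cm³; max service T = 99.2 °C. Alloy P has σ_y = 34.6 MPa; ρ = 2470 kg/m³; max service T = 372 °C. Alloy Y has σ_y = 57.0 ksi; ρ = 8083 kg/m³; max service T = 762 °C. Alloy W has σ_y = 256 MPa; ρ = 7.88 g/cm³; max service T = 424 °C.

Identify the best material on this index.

Screen on constraints: max service T ≥ 593 °C. Survivors: alloy R, alloy B, alloy Y.
Convert each candidate to consistent units, then evaluate M:
  alloy R: σ_y = 314.0 MPa, ρ = 3876 kg/m³
  alloy B: σ_y = 410.0 MPa, ρ = 10200 kg/m³
  alloy Y: σ_y = 393.0 MPa, ρ = 8083 kg/m³
  alloy R: M = 11.9×10⁻³
  alloy Y: M = 6.64×10⁻³
  alloy B: M = 5.41×10⁻³
Alloy R has the largest M.

alloy R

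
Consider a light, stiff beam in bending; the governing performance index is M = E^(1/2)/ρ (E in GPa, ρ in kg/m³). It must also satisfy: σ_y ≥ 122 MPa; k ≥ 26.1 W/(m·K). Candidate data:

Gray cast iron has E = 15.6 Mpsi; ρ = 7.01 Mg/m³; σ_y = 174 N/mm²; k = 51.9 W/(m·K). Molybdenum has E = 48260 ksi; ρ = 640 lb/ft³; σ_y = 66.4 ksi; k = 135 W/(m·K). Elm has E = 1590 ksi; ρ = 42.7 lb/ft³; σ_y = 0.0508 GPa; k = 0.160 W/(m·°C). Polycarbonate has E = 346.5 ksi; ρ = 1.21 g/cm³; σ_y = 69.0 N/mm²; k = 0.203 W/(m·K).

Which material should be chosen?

Screen on constraints: σ_y ≥ 122 MPa; k ≥ 26.1 W/(m·K). Survivors: gray cast iron, molybdenum.
Putting every candidate on a common basis:
  gray cast iron: E = 107.6 GPa, ρ = 7010 kg/m³
  molybdenum: E = 332.7 GPa, ρ = 10250 kg/m³
  molybdenum: M = 1.78×10⁻³
  gray cast iron: M = 1.48×10⁻³
Highest index: molybdenum.

molybdenum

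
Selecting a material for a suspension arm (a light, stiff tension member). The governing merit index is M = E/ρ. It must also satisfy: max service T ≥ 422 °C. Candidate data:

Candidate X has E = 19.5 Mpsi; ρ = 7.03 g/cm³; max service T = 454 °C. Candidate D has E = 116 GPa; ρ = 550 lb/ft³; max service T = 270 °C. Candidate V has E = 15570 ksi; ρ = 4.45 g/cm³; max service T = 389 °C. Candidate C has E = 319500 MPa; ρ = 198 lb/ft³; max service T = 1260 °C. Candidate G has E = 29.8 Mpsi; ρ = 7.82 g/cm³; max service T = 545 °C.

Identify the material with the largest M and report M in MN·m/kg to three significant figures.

Screen on constraints: max service T ≥ 422 °C. Survivors: candidate X, candidate C, candidate G.
Convert each candidate to consistent units, then evaluate M:
  candidate X: E = 134.4 GPa, ρ = 7030 kg/m³
  candidate C: E = 319.5 GPa, ρ = 3172 kg/m³
  candidate G: E = 205.5 GPa, ρ = 7820 kg/m³
  candidate C: M = 101 MN·m/kg
  candidate G: M = 26.3 MN·m/kg
  candidate X: M = 19.1 MN·m/kg
Candidate C has the largest M.

candidate C, M = 101 MN·m/kg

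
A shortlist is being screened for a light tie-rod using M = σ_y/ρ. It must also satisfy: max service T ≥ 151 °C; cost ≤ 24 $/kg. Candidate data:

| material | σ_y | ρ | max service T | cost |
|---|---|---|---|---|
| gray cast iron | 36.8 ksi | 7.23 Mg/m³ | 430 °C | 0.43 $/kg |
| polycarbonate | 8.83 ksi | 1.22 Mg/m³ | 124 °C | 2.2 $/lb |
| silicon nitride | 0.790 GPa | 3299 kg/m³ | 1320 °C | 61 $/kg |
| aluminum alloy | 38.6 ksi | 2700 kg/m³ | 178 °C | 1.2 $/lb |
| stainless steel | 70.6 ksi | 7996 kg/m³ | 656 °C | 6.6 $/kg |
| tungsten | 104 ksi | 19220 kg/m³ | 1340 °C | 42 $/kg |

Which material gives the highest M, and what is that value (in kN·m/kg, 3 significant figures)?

Screen on constraints: max service T ≥ 151 °C; cost ≤ 24 $/kg. Survivors: gray cast iron, aluminum alloy, stainless steel.
Convert each candidate to consistent units, then evaluate M:
  gray cast iron: σ_y = 253.7 MPa, ρ = 7230 kg/m³
  aluminum alloy: σ_y = 266.1 MPa, ρ = 2700 kg/m³
  stainless steel: σ_y = 486.8 MPa, ρ = 7996 kg/m³
  aluminum alloy: M = 98.6 kN·m/kg
  stainless steel: M = 60.9 kN·m/kg
  gray cast iron: M = 35.1 kN·m/kg
The maximum is for aluminum alloy.

aluminum alloy, M = 98.6 kN·m/kg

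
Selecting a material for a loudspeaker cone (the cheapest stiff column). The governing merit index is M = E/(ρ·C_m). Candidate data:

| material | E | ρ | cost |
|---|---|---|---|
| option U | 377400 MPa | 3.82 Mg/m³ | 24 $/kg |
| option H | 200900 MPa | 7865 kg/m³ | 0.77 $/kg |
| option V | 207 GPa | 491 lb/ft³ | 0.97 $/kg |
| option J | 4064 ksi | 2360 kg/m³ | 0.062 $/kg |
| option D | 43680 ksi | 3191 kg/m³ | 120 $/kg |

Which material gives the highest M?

Convert each candidate to consistent units, then evaluate M:
  option U: E = 377.4 GPa, ρ = 3820 kg/m³, cost = 24.00 $/kg
  option H: E = 200.9 GPa, ρ = 7865 kg/m³, cost = 0.7700 $/kg
  option V: E = 207.0 GPa, ρ = 7865 kg/m³, cost = 0.9700 $/kg
  option J: E = 28.02 GPa, ρ = 2360 kg/m³, cost = 0.06200 $/kg
  option D: E = 301.2 GPa, ρ = 3191 kg/m³, cost = 120.0 $/kg
  option J: M = 192 MN·m per $
  option H: M = 33.2 MN·m per $
  option V: M = 27.1 MN·m per $
  option U: M = 4.12 MN·m per $
  option D: M = 0.786 MN·m per $
Option J ranks first.

option J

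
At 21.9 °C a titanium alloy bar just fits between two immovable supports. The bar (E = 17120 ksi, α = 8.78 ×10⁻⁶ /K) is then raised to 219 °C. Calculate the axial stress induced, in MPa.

E = 17120 ksi = 118.0 GPa.
ΔT = 197.1 K. Constrained thermal stress σ = E·α·ΔT = 118.0×10³ MPa × 8.78×10⁻⁶ × 197.1 = 204 MPa (compressive).

204 MPa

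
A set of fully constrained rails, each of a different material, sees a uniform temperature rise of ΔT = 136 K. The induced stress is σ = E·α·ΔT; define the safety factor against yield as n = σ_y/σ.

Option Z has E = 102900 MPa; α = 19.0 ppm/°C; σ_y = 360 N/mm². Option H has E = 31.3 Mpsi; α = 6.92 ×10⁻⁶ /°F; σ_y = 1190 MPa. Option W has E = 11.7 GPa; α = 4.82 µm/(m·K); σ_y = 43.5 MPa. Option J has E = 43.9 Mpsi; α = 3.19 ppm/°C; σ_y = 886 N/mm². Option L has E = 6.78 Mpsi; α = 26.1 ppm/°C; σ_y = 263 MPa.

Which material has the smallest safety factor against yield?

option Z

In consistent units (E in GPa, α in ×10⁻⁶/K, σ_y in MPa):
  option Z: E = 102.9, α = 19.0, σ_y = 360.0 → σ = 266 MPa, n = 1.35
  option H: E = 215.8, α = 12.5, σ_y = 1190 → σ = 366 MPa, n = 3.26
  option W: E = 11.70, α = 4.82, σ_y = 43.50 → σ = 7.67 MPa, n = 5.67
  option J: E = 302.7, α = 3.19, σ_y = 886.0 → σ = 131 MPa, n = 6.75
  option L: E = 46.75, α = 26.1, σ_y = 263.0 → σ = 166 MPa, n = 1.58
The minimum is option Z at n = 1.35.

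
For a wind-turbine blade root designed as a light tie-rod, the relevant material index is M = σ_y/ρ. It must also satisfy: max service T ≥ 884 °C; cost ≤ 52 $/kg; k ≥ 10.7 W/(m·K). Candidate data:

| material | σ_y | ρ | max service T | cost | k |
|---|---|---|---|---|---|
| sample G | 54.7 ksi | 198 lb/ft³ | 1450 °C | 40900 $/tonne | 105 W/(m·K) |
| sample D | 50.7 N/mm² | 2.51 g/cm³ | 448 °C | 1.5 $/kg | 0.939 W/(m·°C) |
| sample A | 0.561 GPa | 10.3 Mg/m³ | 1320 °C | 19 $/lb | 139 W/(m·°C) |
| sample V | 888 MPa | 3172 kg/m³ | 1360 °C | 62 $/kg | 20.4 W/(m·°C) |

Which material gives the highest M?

Screen on constraints: max service T ≥ 884 °C; cost ≤ 52 $/kg; k ≥ 10.7 W/(m·K). Survivors: sample G, sample A.
Normalizing units and computing the index:
  sample G: σ_y = 377.1 MPa, ρ = 3172 kg/m³
  sample A: σ_y = 561.0 MPa, ρ = 10300 kg/m³
  sample G: M = 119 kN·m/kg
  sample A: M = 54.5 kN·m/kg
Sample G ranks first.

sample G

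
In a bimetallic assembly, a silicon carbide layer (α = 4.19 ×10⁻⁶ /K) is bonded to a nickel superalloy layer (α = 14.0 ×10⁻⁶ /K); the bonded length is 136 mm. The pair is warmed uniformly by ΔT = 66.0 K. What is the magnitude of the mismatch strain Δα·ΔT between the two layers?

6.47×10⁻⁴

Δα = |4.19 − 14.0|×10⁻⁶/K = 9.81×10⁻⁶/K.
Mismatch strain = Δα·ΔT = 9.81×10⁻⁶ × 66.0 = 6.47×10⁻⁴.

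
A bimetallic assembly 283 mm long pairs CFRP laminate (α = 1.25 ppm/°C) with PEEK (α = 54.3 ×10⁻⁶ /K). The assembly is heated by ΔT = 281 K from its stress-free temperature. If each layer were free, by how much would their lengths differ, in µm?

Δα = |1.25 − 54.3|×10⁻⁶/K = 53.0×10⁻⁶/K.
ΔL_mismatch = Δα·L·ΔT = 53.0×10⁻⁶ × 283.0 mm × 281.0 K = 4220 µm.

4220 µm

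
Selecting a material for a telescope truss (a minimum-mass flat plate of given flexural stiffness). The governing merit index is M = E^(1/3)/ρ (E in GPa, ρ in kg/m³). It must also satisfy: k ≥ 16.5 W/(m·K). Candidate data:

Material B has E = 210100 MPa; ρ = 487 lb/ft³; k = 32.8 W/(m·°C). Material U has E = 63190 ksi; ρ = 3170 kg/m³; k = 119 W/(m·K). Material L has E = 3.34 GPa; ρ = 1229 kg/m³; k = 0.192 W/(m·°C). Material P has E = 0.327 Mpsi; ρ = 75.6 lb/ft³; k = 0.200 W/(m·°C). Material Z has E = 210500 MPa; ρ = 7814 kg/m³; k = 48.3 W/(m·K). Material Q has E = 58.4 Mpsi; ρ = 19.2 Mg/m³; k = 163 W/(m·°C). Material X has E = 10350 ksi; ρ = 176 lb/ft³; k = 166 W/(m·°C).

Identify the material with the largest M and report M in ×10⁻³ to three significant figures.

material U, M = 2.39×10⁻³

Screen on constraints: k ≥ 16.5 W/(m·K). Survivors: material B, material U, material Z, material Q, material X.
In SI units:
  material B: E = 210.1 GPa, ρ = 7801 kg/m³
  material U: E = 435.7 GPa, ρ = 3170 kg/m³
  material Z: E = 210.5 GPa, ρ = 7814 kg/m³
  material Q: E = 402.7 GPa, ρ = 19200 kg/m³
  material X: E = 71.36 GPa, ρ = 2819 kg/m³
  material U: M = 2.39×10⁻³
  material X: M = 1.47×10⁻³
  material B: M = 0.762×10⁻³
  material Z: M = 0.761×10⁻³
  material Q: M = 0.385×10⁻³
The maximum is for material U.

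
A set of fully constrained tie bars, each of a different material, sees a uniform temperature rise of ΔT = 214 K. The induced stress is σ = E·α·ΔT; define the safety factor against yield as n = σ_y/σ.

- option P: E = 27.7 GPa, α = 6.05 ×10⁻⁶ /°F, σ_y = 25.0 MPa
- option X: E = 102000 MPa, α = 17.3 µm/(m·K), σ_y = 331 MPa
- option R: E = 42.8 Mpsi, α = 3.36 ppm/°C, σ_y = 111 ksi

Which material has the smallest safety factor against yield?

option P

Per material, after unit conversion:
  option P: E = 27.70, α = 10.9, σ_y = 25.00 → σ = 64.6 MPa, n = 0.387
  option X: E = 102.0, α = 17.3, σ_y = 331.0 → σ = 378 MPa, n = 0.877
  option R: E = 295.1, α = 3.36, σ_y = 765.3 → σ = 212 MPa, n = 3.61
Option P has the lowest safety factor, n = 0.387.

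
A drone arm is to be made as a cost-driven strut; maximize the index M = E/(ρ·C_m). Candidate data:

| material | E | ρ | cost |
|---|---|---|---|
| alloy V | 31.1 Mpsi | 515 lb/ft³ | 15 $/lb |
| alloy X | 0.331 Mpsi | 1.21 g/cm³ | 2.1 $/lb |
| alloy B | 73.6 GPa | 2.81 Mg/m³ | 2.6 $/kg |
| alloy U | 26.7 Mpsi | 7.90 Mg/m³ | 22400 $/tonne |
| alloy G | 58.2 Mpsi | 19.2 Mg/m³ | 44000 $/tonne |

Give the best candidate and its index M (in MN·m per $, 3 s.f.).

alloy B, M = 10.1 MN·m per $

Convert each candidate to consistent units, then evaluate M:
  alloy V: E = 214.4 GPa, ρ = 8250 kg/m³, cost = 33.07 $/kg
  alloy X: E = 2.282 GPa, ρ = 1210 kg/m³, cost = 4.630 $/kg
  alloy B: E = 73.60 GPa, ρ = 2810 kg/m³, cost = 2.600 $/kg
  alloy U: E = 184.1 GPa, ρ = 7900 kg/m³, cost = 22.40 $/kg
  alloy G: E = 401.3 GPa, ρ = 19200 kg/m³, cost = 44.00 $/kg
  alloy B: M = 10.1 MN·m per $
  alloy U: M = 1.04 MN·m per $
  alloy V: M = 0.786 MN·m per $
  alloy G: M = 0.475 MN·m per $
  alloy X: M = 0.407 MN·m per $
The maximum is for alloy B.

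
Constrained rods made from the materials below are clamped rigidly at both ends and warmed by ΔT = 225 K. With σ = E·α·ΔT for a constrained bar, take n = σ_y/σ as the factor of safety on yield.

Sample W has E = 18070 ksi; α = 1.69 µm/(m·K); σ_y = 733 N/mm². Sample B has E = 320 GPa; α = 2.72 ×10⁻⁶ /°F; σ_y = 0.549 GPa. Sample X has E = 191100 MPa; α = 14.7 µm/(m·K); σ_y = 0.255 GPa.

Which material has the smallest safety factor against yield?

In consistent units (E in GPa, α in ×10⁻⁶/K, σ_y in MPa):
  sample W: E = 124.6, α = 1.69, σ_y = 733.0 → σ = 47.4 MPa, n = 15.5
  sample B: E = 320.0, α = 4.90, σ_y = 549.0 → σ = 353 MPa, n = 1.56
  sample X: E = 191.1, α = 14.7, σ_y = 255.0 → σ = 632 MPa, n = 0.403
Sample X has the lowest safety factor, n = 0.403.

sample X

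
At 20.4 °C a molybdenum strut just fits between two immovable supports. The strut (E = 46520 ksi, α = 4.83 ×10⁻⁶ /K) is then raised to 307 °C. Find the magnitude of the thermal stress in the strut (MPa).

E = 46520 ksi = 320.7 GPa.
ΔT = 286.6 K. Constrained thermal stress σ = E·α·ΔT = 320.7×10³ MPa × 4.83×10⁻⁶ × 286.6 = 444 MPa (compressive).

444 MPa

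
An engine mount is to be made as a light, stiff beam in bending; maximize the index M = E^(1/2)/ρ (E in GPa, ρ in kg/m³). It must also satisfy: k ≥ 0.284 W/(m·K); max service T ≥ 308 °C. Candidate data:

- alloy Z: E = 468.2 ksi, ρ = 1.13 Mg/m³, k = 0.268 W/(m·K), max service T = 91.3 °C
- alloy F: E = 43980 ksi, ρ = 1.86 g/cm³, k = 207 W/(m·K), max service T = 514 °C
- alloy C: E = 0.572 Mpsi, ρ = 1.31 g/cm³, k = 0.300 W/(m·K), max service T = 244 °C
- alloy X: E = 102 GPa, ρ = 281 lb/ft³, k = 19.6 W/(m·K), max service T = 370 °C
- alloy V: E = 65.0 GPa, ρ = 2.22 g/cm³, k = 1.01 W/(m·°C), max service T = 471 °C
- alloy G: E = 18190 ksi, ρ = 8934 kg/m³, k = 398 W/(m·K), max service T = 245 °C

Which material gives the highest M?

alloy F

Screen on constraints: k ≥ 0.284 W/(m·K); max service T ≥ 308 °C. Survivors: alloy F, alloy X, alloy V.
In SI units:
  alloy F: E = 303.2 GPa, ρ = 1860 kg/m³
  alloy X: E = 102.0 GPa, ρ = 4501 kg/m³
  alloy V: E = 65.00 GPa, ρ = 2220 kg/m³
  alloy F: M = 9.36×10⁻³
  alloy V: M = 3.63×10⁻³
  alloy X: M = 2.24×10⁻³
Alloy F ranks first.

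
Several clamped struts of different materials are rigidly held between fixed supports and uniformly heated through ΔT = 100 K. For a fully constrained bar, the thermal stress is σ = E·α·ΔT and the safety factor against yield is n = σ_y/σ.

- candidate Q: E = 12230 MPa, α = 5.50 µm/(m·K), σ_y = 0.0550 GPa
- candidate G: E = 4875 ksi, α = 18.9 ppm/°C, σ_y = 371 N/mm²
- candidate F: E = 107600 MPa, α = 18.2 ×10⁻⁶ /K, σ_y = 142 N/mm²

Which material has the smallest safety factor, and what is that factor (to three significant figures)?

candidate F, n = 0.725

Converting E to GPa, α to ×10⁻⁶/K, σ_y to MPa, then σ and n for each:
  candidate Q: E = 12.23, α = 5.50, σ_y = 55.00 → σ = 6.73 MPa, n = 8.18
  candidate G: E = 33.61, α = 18.9, σ_y = 371.0 → σ = 63.5 MPa, n = 5.84
  candidate F: E = 107.6, α = 18.2, σ_y = 142.0 → σ = 196 MPa, n = 0.725
The minimum is candidate F at n = 0.725.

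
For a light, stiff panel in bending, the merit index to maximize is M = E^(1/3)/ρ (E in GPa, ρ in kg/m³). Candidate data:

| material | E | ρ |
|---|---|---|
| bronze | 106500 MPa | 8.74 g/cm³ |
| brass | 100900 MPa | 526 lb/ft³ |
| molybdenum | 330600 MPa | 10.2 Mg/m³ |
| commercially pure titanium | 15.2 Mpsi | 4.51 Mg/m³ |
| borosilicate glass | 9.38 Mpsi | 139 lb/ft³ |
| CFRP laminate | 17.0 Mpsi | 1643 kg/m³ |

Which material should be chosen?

CFRP laminate

After converting to SI:
  bronze: E = 106.5 GPa, ρ = 8740 kg/m³
  brass: E = 100.9 GPa, ρ = 8426 kg/m³
  molybdenum: E = 330.6 GPa, ρ = 10200 kg/m³
  commercially pure titanium: E = 104.8 GPa, ρ = 4510 kg/m³
  borosilicate glass: E = 64.67 GPa, ρ = 2227 kg/m³
  CFRP laminate: E = 117.2 GPa, ρ = 1643 kg/m³
  CFRP laminate: M = 2.98×10⁻³
  borosilicate glass: M = 1.80×10⁻³
  commercially pure titanium: M = 1.05×10⁻³
  molybdenum: M = 0.678×10⁻³
  brass: M = 0.553×10⁻³
  bronze: M = 0.542×10⁻³
Highest index: CFRP laminate.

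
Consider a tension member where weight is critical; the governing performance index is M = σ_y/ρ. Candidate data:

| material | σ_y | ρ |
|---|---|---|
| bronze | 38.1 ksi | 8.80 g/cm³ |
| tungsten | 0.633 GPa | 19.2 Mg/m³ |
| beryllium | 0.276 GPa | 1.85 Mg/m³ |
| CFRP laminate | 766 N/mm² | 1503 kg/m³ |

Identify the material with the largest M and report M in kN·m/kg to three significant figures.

CFRP laminate, M = 510 kN·m/kg

Putting every candidate on a common basis:
  bronze: σ_y = 262.7 MPa, ρ = 8800 kg/m³
  tungsten: σ_y = 633.0 MPa, ρ = 19200 kg/m³
  beryllium: σ_y = 276.0 MPa, ρ = 1850 kg/m³
  CFRP laminate: σ_y = 766.0 MPa, ρ = 1503 kg/m³
  CFRP laminate: M = 510 kN·m/kg
  beryllium: M = 149 kN·m/kg
  tungsten: M = 33.0 kN·m/kg
  bronze: M = 29.9 kN·m/kg
CFRP laminate ranks first.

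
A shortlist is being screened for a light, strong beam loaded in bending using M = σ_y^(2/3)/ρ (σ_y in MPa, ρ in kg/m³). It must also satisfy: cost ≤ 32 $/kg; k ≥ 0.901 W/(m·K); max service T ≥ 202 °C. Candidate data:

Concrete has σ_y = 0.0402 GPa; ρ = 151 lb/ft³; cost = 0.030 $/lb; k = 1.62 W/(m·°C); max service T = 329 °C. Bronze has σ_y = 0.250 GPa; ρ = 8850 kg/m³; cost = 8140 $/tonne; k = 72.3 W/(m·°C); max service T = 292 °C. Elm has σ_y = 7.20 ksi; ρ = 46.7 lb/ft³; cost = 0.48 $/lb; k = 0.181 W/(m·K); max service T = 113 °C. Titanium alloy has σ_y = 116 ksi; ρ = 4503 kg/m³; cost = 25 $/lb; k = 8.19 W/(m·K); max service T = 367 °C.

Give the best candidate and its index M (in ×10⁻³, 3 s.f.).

concrete, M = 4.85×10⁻³

Screen on constraints: cost ≤ 32 $/kg; k ≥ 0.901 W/(m·K); max service T ≥ 202 °C. Survivors: concrete, bronze.
Normalizing units and computing the index:
  concrete: σ_y = 40.20 MPa, ρ = 2419 kg/m³
  bronze: σ_y = 250.0 MPa, ρ = 8850 kg/m³
  concrete: M = 4.85×10⁻³
  bronze: M = 4.48×10⁻³
Highest index: concrete.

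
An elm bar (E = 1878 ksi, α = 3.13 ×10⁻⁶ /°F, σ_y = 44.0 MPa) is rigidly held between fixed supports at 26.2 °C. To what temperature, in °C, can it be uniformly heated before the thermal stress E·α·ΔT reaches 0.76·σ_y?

E = 1878 ksi = 12.95 GPa.
α = 3.13×10⁻⁶/°F × 9/5 = 5.63×10⁻⁶/K.
E·α·ΔT = 33.44 MPa ⇒ ΔT = 33.44 / (12.95×10³ × 5.63×10⁻⁶) = 458.4 K.
T = 26.2 + 458.4 = 484.6 °C.

485 °C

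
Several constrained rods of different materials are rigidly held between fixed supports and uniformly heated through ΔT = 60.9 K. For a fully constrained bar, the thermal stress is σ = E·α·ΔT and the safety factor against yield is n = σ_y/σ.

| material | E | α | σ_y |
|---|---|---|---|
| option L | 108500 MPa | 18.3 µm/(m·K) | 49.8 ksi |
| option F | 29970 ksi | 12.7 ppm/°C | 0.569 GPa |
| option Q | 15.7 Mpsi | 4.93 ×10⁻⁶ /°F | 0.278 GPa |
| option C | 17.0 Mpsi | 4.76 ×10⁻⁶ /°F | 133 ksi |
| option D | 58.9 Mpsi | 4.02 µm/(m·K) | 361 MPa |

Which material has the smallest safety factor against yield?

In consistent units (E in GPa, α in ×10⁻⁶/K, σ_y in MPa):
  option L: E = 108.5, α = 18.3, σ_y = 343.4 → σ = 121 MPa, n = 2.84
  option F: E = 206.6, α = 12.7, σ_y = 569.0 → σ = 160 MPa, n = 3.56
  option Q: E = 108.2, α = 8.87, σ_y = 278.0 → σ = 58.5 MPa, n = 4.75
  option C: E = 117.2, α = 8.57, σ_y = 917.0 → σ = 61.2 MPa, n = 15.0
  option D: E = 406.1, α = 4.02, σ_y = 361.0 → σ = 99.4 MPa, n = 3.63
The minimum is option L at n = 2.84.

option L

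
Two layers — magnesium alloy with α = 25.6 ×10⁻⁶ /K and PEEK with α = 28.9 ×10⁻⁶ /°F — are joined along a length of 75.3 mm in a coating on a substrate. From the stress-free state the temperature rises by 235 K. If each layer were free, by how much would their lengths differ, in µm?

468 µm

PEEK: α = 28.9×10⁻⁶/°F × 9/5 = 52.0×10⁻⁶/K.
Δα = |25.6 − 52.0|×10⁻⁶/K = 26.4×10⁻⁶/K.
ΔL_mismatch = Δα·L·ΔT = 26.4×10⁻⁶ × 75.3 mm × 235.0 K = 468 µm.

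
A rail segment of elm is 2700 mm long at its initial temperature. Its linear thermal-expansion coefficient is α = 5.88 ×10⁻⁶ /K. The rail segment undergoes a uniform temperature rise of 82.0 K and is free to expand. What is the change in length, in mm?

1.30 mm

ΔL = α·L₀·ΔT = 5.88×10⁻⁶ × 2700 mm × 82.00 K = 1.30 mm.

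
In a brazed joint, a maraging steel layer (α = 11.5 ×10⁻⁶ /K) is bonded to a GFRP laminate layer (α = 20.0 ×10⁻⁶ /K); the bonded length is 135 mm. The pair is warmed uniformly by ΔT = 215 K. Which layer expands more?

GFRP laminate

α(maraging steel) = 11.5×10⁻⁶/K vs α(GFRP laminate) = 20.0×10⁻⁶/K.
Higher α expands more for the same ΔT: GFRP laminate.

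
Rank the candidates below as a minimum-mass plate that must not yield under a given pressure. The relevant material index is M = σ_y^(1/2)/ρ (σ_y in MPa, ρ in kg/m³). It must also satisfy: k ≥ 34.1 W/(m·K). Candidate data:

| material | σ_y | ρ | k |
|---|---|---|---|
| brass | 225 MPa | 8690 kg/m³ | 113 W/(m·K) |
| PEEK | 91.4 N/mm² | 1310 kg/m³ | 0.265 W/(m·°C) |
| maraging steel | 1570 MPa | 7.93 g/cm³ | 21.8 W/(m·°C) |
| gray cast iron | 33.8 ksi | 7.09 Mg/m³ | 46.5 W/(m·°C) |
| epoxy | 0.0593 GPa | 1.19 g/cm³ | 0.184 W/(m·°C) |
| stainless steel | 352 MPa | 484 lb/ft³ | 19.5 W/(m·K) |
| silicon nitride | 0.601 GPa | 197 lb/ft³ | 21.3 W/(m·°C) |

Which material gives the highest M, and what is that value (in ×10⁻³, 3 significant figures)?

Screen on constraints: k ≥ 34.1 W/(m·K). Survivors: brass, gray cast iron.
Normalizing units and computing the index:
  brass: σ_y = 225.0 MPa, ρ = 8690 kg/m³
  gray cast iron: σ_y = 233.0 MPa, ρ = 7090 kg/m³
  gray cast iron: M = 2.15×10⁻³
  brass: M = 1.73×10⁻³
The maximum is for gray cast iron.

gray cast iron, M = 2.15×10⁻³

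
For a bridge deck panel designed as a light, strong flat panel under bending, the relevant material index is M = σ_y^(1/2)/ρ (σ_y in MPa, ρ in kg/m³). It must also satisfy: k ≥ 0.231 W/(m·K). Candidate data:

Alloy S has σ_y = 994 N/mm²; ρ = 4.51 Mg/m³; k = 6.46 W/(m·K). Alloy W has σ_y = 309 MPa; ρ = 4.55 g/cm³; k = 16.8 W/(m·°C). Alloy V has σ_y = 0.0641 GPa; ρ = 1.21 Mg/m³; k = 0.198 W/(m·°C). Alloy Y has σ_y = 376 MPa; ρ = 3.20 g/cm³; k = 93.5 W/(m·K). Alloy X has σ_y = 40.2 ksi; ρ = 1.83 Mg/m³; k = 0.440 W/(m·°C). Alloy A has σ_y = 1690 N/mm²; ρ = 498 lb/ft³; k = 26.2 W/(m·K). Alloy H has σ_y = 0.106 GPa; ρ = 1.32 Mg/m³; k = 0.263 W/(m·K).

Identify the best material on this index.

alloy X

Screen on constraints: k ≥ 0.231 W/(m·K). Survivors: alloy S, alloy W, alloy Y, alloy X, alloy A, alloy H.
Convert each candidate to consistent units, then evaluate M:
  alloy S: σ_y = 994.0 MPa, ρ = 4510 kg/m³
  alloy W: σ_y = 309.0 MPa, ρ = 4550 kg/m³
  alloy Y: σ_y = 376.0 MPa, ρ = 3200 kg/m³
  alloy X: σ_y = 277.2 MPa, ρ = 1830 kg/m³
  alloy A: σ_y = 1690 MPa, ρ = 7977 kg/m³
  alloy H: σ_y = 106.0 MPa, ρ = 1320 kg/m³
  alloy X: M = 9.10×10⁻³
  alloy H: M = 7.80×10⁻³
  alloy S: M = 6.99×10⁻³
  alloy Y: M = 6.06×10⁻³
  alloy A: M = 5.15×10⁻³
  alloy W: M = 3.86×10⁻³
The maximum is for alloy X.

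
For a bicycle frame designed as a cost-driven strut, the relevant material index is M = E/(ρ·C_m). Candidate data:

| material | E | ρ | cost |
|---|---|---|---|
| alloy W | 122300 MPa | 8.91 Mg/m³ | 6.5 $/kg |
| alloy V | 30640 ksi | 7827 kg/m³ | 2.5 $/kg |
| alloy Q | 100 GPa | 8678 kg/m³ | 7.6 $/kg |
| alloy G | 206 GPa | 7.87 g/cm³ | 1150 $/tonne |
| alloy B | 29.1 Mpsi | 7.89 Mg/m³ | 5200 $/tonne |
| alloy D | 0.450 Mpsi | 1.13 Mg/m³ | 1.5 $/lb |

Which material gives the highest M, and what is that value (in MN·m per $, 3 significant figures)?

Convert each candidate to consistent units, then evaluate M:
  alloy W: E = 122.3 GPa, ρ = 8910 kg/m³, cost = 6.500 $/kg
  alloy V: E = 211.3 GPa, ρ = 7827 kg/m³, cost = 2.500 $/kg
  alloy Q: E = 100.0 GPa, ρ = 8678 kg/m³, cost = 7.600 $/kg
  alloy G: E = 206.0 GPa, ρ = 7870 kg/m³, cost = 1.150 $/kg
  alloy B: E = 200.6 GPa, ρ = 7890 kg/m³, cost = 5.200 $/kg
  alloy D: E = 3.103 GPa, ρ = 1130 kg/m³, cost = 3.307 $/kg
  alloy G: M = 22.8 MN·m per $
  alloy V: M = 10.8 MN·m per $
  alloy B: M = 4.89 MN·m per $
  alloy W: M = 2.11 MN·m per $
  alloy Q: M = 1.52 MN·m per $
  alloy D: M = 0.830 MN·m per $
The maximum is for alloy G.

alloy G, M = 22.8 MN·m per $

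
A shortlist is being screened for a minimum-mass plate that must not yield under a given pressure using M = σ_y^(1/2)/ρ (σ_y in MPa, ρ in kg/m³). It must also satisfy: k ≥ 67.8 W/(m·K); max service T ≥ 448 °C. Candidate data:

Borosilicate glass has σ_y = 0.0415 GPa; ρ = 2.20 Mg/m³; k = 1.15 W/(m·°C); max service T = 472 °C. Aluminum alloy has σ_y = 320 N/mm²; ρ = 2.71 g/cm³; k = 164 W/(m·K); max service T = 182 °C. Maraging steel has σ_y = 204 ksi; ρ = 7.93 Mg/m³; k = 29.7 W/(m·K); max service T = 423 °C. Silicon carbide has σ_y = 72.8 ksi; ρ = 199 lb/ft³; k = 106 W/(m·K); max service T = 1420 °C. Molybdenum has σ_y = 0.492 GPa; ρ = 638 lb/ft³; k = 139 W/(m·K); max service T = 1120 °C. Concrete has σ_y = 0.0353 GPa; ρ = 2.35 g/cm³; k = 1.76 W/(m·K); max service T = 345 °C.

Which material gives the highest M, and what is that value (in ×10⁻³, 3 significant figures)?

Screen on constraints: k ≥ 67.8 W/(m·K); max service T ≥ 448 °C. Survivors: silicon carbide, molybdenum.
Normalizing units and computing the index:
  silicon carbide: σ_y = 501.9 MPa, ρ = 3188 kg/m³
  molybdenum: σ_y = 492.0 MPa, ρ = 10220 kg/m³
  silicon carbide: M = 7.03×10⁻³
  molybdenum: M = 2.17×10⁻³
The maximum is for silicon carbide.

silicon carbide, M = 7.03×10⁻³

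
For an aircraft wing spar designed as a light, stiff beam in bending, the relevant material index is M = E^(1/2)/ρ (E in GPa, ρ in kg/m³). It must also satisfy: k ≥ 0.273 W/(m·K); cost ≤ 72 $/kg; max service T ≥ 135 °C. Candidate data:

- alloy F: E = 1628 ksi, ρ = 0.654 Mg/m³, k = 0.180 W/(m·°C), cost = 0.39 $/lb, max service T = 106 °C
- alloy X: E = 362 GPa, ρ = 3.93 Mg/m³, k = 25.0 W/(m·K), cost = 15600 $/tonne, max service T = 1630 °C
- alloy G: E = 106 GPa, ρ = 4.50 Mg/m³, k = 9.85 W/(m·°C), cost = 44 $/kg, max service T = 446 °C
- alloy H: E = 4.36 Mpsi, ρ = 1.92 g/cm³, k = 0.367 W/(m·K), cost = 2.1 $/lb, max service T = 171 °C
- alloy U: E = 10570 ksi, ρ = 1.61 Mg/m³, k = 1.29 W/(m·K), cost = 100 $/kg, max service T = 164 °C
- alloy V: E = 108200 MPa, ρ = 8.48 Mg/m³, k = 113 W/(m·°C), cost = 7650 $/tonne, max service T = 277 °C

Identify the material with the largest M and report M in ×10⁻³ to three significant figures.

alloy X, M = 4.84×10⁻³

Screen on constraints: k ≥ 0.273 W/(m·K); cost ≤ 72 $/kg; max service T ≥ 135 °C. Survivors: alloy X, alloy G, alloy H, alloy V.
After converting to SI:
  alloy X: E = 362.0 GPa, ρ = 3930 kg/m³
  alloy G: E = 106.0 GPa, ρ = 4500 kg/m³
  alloy H: E = 30.06 GPa, ρ = 1920 kg/m³
  alloy V: E = 108.2 GPa, ρ = 8480 kg/m³
  alloy X: M = 4.84×10⁻³
  alloy H: M = 2.86×10⁻³
  alloy G: M = 2.29×10⁻³
  alloy V: M = 1.23×10⁻³
The maximum is for alloy X.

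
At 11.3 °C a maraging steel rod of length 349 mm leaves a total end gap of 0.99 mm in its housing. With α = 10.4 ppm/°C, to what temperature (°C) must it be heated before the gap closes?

284 °C

α·L₀·ΔT = 0.99 mm ⇒ ΔT = 0.99 / (10.4×10⁻⁶ × 349.0) = 272.8 K.
T = 11.3 + 272.8 = 284.1 °C.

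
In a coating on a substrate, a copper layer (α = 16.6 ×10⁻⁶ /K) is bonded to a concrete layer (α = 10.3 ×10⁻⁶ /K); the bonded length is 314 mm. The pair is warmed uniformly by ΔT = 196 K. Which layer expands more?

copper

α(copper) = 16.6×10⁻⁶/K vs α(concrete) = 10.3×10⁻⁶/K.
Higher α expands more for the same ΔT: copper.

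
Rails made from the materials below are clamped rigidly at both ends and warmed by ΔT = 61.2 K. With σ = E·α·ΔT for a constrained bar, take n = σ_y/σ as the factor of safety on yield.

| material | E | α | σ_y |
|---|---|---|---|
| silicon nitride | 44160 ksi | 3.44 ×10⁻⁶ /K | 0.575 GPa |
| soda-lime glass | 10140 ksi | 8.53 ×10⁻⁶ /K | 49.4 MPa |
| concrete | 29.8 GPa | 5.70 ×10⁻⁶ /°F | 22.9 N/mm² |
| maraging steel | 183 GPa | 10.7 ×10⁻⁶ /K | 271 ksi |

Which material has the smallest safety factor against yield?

Converting E to GPa, α to ×10⁻⁶/K, σ_y to MPa, then σ and n for each:
  silicon nitride: E = 304.5, α = 3.44, σ_y = 575.0 → σ = 64.1 MPa, n = 8.97
  soda-lime glass: E = 69.91, α = 8.53, σ_y = 49.40 → σ = 36.5 MPa, n = 1.35
  concrete: E = 29.80, α = 10.3, σ_y = 22.90 → σ = 18.7 MPa, n = 1.22
  maraging steel: E = 183.0, α = 10.7, σ_y = 1868 → σ = 120 MPa, n = 15.6
The minimum is concrete at n = 1.22.

concrete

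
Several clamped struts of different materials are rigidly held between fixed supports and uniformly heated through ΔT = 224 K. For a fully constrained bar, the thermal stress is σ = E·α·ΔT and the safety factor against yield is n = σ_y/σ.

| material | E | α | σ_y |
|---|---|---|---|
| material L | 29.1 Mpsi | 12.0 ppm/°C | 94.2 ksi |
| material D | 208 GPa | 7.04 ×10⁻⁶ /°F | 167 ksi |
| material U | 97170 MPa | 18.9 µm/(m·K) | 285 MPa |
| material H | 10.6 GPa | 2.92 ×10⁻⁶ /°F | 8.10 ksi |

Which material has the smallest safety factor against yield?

Per material, after unit conversion:
  material L: E = 200.6, α = 12.0, σ_y = 649.5 → σ = 539 MPa, n = 1.20
  material D: E = 208.0, α = 12.7, σ_y = 1151 → σ = 590 MPa, n = 1.95
  material U: E = 97.17, α = 18.9, σ_y = 285.0 → σ = 411 MPa, n = 0.693
  material H: E = 10.60, α = 5.26, σ_y = 55.85 → σ = 12.5 MPa, n = 4.48
Material U has the lowest safety factor, n = 0.693.

material U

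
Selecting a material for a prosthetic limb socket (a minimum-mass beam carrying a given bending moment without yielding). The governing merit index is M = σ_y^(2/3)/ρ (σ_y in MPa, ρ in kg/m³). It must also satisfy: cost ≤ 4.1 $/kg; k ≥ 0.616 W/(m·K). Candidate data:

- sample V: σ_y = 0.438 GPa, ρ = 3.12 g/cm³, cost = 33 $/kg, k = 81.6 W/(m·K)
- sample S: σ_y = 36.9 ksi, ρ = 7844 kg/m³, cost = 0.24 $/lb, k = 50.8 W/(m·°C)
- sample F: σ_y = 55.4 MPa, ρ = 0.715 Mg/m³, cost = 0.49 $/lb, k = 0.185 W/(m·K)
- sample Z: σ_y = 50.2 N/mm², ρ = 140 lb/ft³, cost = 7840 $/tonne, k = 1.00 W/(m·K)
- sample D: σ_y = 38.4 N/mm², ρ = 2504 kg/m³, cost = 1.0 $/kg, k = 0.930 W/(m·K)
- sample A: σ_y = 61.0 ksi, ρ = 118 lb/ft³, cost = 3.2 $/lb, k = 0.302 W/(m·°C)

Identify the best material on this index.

Screen on constraints: cost ≤ 4.1 $/kg; k ≥ 0.616 W/(m·K). Survivors: sample S, sample D.
After converting to SI:
  sample S: σ_y = 254.4 MPa, ρ = 7844 kg/m³
  sample D: σ_y = 38.40 MPa, ρ = 2504 kg/m³
  sample S: M = 5.12×10⁻³
  sample D: M = 4.55×10⁻³
Sample S ranks first.

sample S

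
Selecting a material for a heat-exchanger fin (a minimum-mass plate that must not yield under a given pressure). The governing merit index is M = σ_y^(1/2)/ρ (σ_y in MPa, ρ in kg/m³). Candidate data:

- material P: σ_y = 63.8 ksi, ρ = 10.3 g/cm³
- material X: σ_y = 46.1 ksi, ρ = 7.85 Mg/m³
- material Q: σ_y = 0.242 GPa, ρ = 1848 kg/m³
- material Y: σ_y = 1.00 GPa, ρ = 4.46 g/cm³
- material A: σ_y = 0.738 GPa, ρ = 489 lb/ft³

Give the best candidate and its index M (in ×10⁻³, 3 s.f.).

Normalizing units and computing the index:
  material P: σ_y = 439.9 MPa, ρ = 10300 kg/m³
  material X: σ_y = 317.8 MPa, ρ = 7850 kg/m³
  material Q: σ_y = 242.0 MPa, ρ = 1848 kg/m³
  material Y: σ_y = 1000 MPa, ρ = 4460 kg/m³
  material A: σ_y = 738.0 MPa, ρ = 7833 kg/m³
  material Q: M = 8.42×10⁻³
  material Y: M = 7.09×10⁻³
  material A: M = 3.47×10⁻³
  material X: M = 2.27×10⁻³
  material P: M = 2.04×10⁻³
Material Q has the largest M.

material Q, M = 8.42×10⁻³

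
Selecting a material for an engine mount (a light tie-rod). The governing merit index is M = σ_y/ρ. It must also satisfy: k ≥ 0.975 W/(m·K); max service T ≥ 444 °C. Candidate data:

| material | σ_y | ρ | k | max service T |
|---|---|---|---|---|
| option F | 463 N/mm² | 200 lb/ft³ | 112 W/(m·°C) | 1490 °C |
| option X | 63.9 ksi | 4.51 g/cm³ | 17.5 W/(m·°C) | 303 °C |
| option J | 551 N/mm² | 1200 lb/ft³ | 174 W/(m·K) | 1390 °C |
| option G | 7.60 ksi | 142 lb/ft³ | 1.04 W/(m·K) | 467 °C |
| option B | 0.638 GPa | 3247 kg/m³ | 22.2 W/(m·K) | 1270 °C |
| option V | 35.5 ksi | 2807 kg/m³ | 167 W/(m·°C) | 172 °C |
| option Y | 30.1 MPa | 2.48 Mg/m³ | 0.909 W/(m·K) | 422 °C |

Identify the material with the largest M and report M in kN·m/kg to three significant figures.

option B, M = 196 kN·m/kg

Screen on constraints: k ≥ 0.975 W/(m·K); max service T ≥ 444 °C. Survivors: option F, option J, option G, option B.
In SI units:
  option F: σ_y = 463.0 MPa, ρ = 3204 kg/m³
  option J: σ_y = 551.0 MPa, ρ = 19220 kg/m³
  option G: σ_y = 52.40 MPa, ρ = 2275 kg/m³
  option B: σ_y = 638.0 MPa, ρ = 3247 kg/m³
  option B: M = 196 kN·m/kg
  option F: M = 145 kN·m/kg
  option J: M = 28.7 kN·m/kg
  option G: M = 23.0 kN·m/kg
The maximum is for option B.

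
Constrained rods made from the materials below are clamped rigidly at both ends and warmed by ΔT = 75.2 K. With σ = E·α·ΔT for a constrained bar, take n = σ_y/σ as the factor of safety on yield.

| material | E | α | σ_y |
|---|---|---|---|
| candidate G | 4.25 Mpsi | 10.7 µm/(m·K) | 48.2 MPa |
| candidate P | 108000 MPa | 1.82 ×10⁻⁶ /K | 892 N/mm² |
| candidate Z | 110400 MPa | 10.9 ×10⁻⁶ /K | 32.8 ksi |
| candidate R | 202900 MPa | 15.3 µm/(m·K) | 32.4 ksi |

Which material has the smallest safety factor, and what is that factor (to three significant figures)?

Per material, after unit conversion:
  candidate G: E = 29.30, α = 10.7, σ_y = 48.20 → σ = 23.6 MPa, n = 2.04
  candidate P: E = 108.0, α = 1.82, σ_y = 892.0 → σ = 14.8 MPa, n = 60.3
  candidate Z: E = 110.4, α = 10.9, σ_y = 226.1 → σ = 90.5 MPa, n = 2.50
  candidate R: E = 202.9, α = 15.3, σ_y = 223.4 → σ = 233 MPa, n = 0.957
Candidate R has the lowest safety factor, n = 0.957.

candidate R, n = 0.957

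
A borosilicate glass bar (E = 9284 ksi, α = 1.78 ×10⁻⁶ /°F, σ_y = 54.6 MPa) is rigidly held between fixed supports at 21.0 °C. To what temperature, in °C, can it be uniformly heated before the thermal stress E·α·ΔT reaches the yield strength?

287 °C

E = 9284 ksi = 64.01 GPa.
α = 1.78×10⁻⁶/°F × 9/5 = 3.20×10⁻⁶/K.
E·α·ΔT = 54.60 MPa ⇒ ΔT = 54.60 / (64.01×10³ × 3.20×10⁻⁶) = 266.2 K.
T = 21.0 + 266.2 = 287.2 °C.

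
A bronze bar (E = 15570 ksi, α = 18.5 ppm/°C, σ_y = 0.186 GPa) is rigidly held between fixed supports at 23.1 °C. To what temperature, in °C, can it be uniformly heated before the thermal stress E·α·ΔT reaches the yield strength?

117 °C

E = 15570 ksi = 107.4 GPa.
σ_y = 0.186 GPa = 186.0 MPa.
E·α·ΔT = 186.0 MPa ⇒ ΔT = 186.0 / (107.4×10³ × 18.5×10⁻⁶) = 93.66 K.
T = 23.1 + 93.66 = 116.8 °C.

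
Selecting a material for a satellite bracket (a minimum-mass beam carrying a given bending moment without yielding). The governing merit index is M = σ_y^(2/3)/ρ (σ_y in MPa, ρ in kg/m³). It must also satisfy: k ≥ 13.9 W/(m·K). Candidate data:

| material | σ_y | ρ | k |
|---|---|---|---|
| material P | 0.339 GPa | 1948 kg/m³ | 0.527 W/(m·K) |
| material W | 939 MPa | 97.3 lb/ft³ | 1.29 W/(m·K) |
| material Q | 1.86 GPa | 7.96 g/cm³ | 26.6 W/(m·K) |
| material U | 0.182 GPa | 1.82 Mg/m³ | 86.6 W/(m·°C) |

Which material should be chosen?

Screen on constraints: k ≥ 13.9 W/(m·K). Survivors: material Q, material U.
After converting to SI:
  material Q: σ_y = 1860 MPa, ρ = 7960 kg/m³
  material U: σ_y = 182.0 MPa, ρ = 1820 kg/m³
  material Q: M = 19.0×10⁻³
  material U: M = 17.6×10⁻³
Highest index: material Q.

material Q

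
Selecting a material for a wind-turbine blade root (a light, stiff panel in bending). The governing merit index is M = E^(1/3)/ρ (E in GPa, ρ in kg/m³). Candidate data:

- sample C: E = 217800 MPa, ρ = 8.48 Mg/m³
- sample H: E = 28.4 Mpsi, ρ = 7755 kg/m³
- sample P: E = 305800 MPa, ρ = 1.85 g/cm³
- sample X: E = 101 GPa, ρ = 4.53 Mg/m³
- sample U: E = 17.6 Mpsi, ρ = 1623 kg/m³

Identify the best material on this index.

sample P

In SI units:
  sample C: E = 217.8 GPa, ρ = 8480 kg/m³
  sample H: E = 195.8 GPa, ρ = 7755 kg/m³
  sample P: E = 305.8 GPa, ρ = 1850 kg/m³
  sample X: E = 101.0 GPa, ρ = 4530 kg/m³
  sample U: E = 121.3 GPa, ρ = 1623 kg/m³
  sample P: M = 3.64×10⁻³
  sample U: M = 3.05×10⁻³
  sample X: M = 1.03×10⁻³
  sample H: M = 0.749×10⁻³
  sample C: M = 0.710×10⁻³
Sample P ranks first.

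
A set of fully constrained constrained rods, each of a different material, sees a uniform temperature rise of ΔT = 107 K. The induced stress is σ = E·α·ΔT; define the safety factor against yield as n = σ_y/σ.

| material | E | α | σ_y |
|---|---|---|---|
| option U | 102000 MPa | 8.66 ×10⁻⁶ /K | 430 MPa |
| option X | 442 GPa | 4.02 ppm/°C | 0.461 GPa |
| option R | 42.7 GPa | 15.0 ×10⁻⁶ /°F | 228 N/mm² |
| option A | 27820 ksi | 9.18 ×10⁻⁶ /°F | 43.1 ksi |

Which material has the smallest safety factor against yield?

Converting E to GPa, α to ×10⁻⁶/K, σ_y to MPa, then σ and n for each:
  option U: E = 102.0, α = 8.66, σ_y = 430.0 → σ = 94.5 MPa, n = 4.55
  option X: E = 442.0, α = 4.02, σ_y = 461.0 → σ = 190 MPa, n = 2.42
  option R: E = 42.70, α = 27.0, σ_y = 228.0 → σ = 123 MPa, n = 1.85
  option A: E = 191.8, α = 16.5, σ_y = 297.2 → σ = 339 MPa, n = 0.876
The minimum is option A at n = 0.876.

option A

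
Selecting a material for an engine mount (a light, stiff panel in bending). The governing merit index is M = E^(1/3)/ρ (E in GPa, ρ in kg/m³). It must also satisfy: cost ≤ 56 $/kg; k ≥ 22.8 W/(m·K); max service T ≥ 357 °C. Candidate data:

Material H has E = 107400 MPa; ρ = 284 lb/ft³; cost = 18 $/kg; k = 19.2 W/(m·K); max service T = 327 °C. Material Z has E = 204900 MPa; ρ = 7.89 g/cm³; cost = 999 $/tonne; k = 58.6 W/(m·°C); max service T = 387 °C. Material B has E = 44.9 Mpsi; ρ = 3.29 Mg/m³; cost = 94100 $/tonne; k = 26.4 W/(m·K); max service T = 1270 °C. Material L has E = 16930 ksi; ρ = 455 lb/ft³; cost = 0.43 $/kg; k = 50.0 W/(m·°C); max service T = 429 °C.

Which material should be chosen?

Screen on constraints: cost ≤ 56 $/kg; k ≥ 22.8 W/(m·K); max service T ≥ 357 °C. Survivors: material Z, material L.
After converting to SI:
  material Z: E = 204.9 GPa, ρ = 7890 kg/m³
  material L: E = 116.7 GPa, ρ = 7288 kg/m³
  material Z: M = 0.747×10⁻³
  material L: M = 0.671×10⁻³
Highest index: material Z.

material Z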